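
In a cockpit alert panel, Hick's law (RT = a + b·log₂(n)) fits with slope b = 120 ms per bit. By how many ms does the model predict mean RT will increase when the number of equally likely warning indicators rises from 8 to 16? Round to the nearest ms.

Only the slope matters, since a is common to both: ΔRT = b·log₂(n₂/n₁).
log₂(16) − log₂(8) = log₂(16/8) = log₂(2) = 1.
ΔRT = 120 × 1.0000 = 120.000 ms.

120 ms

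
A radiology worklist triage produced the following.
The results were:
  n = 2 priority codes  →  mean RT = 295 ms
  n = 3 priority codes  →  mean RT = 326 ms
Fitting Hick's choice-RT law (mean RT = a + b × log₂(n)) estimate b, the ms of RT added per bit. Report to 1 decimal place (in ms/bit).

53.0 ms/bit

Slope: b = (326 − 295) / (log₂ 3 − log₂ 2) = 31/0.5850 = 52.995 ms/bit.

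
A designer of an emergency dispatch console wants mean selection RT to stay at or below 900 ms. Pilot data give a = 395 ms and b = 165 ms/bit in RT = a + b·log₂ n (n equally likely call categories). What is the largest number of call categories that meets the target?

8

165·log₂ n ≤ 900 − 395 = 505, giving log₂ n ≤ 3.0606 and n ≤ 8.343. The largest whole number is 8.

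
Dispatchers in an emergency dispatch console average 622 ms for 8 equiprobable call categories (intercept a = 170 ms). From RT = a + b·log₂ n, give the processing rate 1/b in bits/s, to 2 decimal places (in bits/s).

6.64 bits/s

Choice component = 622 − 170 = 452 ms over log₂(8) = 3 bits.
b = 452 / 3 = 150.667 ms/bit, so 1/b = 6.637 bits/s.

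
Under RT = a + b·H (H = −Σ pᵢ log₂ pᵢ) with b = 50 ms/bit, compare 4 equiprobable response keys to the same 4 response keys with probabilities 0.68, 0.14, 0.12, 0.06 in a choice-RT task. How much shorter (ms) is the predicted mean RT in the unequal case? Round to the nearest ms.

Equiprobable entropy H₀ = log₂ 4 = 2.0000 bits.
Skewed entropy H = −Σ pᵢ log₂ pᵢ = 1.3861 bits.
ΔRT = b·(H₀ − H) = 50 × 0.6139 = 30.70 ms.

31 ms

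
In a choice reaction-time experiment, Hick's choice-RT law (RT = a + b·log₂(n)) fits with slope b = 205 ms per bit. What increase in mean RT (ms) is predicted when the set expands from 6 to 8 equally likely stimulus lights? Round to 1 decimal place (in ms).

ΔRT = (a + b log₂ n₂) − (a + b log₂ n₁) = b·(log₂ n₂ − log₂ n₁).
log₂(8) − log₂(6) = 3 − 2.5850 = 0.4150.
ΔRT = 205 × 0.4150 = 85.083 ms.

85.1 ms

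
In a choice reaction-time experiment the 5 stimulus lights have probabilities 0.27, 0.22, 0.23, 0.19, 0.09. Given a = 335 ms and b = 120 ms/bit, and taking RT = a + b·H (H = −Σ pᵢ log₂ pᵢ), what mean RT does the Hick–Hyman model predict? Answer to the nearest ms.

Entropy contributions −pᵢ log₂ pᵢ: 0.5100, 0.4806, 0.4877, 0.4552, 0.3127; sum H = 2.2461 bits.
RT = a + bH = 335 + 120·2.2461 = 604.54 ms.

605 ms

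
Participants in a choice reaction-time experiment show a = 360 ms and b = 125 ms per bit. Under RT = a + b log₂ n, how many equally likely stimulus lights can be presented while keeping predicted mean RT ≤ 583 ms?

Information budget: (583 − 360)/125 = 1.7840 bits, so n ≤ 2^1.7840 = 3.444 → at most 3.

3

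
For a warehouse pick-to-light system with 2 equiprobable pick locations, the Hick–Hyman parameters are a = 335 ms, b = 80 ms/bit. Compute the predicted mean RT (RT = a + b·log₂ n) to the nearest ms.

415 ms

log₂(2) = 1 bits, so RT = 335 + 80 × 1 ≈ 415.000 ms.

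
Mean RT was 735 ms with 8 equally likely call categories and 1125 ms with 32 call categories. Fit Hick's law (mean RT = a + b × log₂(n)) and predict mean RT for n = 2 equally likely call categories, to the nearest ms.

345 ms

Solve the two-equation system in a and b:
  b = (1125 − 735) / (log₂ 32 − log₂ 8) = 390 / (5 − 3) = 195 ms/bit
  a = 735 − 195 × 3 = 150 ms
Then RT(2) = 150 + 195 × log₂ 2 = 150 + 195 × 1 ≈ 345.000 ms.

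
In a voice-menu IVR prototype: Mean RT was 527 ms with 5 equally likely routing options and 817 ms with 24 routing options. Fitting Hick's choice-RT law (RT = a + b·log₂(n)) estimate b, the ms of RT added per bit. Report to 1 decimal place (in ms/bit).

128.1 ms/bit

The slope on a log₂ axis is (817 − 527) / (4.5850 − 2.3219) = 128.147 ms/bit.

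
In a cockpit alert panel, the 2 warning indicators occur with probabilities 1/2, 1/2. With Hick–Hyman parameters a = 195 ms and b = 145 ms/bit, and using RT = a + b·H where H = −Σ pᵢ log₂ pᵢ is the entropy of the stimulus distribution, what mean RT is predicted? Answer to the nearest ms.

340 ms

Each term −pᵢ log₂ pᵢ: 0.5·1 + 0.5·1; summed, H = 1.000 bits.
Mean RT = a + bH = 195 + 145·1.000 = 340.00 ms.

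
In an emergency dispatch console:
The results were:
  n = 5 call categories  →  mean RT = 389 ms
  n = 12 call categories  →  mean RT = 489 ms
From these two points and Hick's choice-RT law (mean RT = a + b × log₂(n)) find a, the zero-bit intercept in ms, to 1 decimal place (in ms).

Slope: b = (489 − 389) / (log₂ 12 − log₂ 5) = 100/1.2630 = 79.174 ms/bit.
a = RT₁ − b·log₂ n₁ = 389 − 79.174 × 2.3219 = 205.163 ms.

205.2 ms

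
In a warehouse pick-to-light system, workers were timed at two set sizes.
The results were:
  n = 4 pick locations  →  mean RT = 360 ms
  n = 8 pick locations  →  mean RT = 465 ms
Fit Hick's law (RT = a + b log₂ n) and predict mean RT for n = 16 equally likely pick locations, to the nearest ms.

570 ms

Solve the two-equation system in a and b:
  b = (465 − 360) / (log₂ 8 − log₂ 4) = 105 / (3 − 2) = 105 ms/bit
  a = 360 − 105 × 2 = 150 ms
Then RT(16) = 150 + 105 × log₂ 16 = 150 + 105 × 4 ≈ 570.000 ms.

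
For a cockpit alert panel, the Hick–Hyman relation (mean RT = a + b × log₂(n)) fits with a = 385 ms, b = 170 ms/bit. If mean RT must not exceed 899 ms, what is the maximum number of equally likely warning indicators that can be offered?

Information budget: (899 − 385)/170 = 3.0235 bits, so n ≤ 2^3.0235 = 8.132 → at most 8.

8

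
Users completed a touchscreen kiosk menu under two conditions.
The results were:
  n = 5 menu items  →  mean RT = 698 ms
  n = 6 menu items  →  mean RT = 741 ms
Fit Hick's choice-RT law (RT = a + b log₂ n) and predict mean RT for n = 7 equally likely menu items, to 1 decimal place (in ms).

777.4 ms

With log₂ n on the abscissa the relation is linear; from the two conditions:
  b = (741 − 698) / (log₂ 6 − log₂ 5) = 43 / (2.5850 − 2.3219) = 163.477 ms/bit
  a = 698 − 163.477 × 2.3219 = 318.419 ms
Then RT(7) = 318.419 + 163.477 × log₂ 7 = 318.419 + 163.477 × 2.8074 ≈ 777.356 ms.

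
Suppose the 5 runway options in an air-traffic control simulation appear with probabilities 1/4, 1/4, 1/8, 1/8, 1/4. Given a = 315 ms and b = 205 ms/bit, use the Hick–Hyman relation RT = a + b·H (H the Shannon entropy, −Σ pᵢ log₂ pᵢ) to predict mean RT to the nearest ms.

776 ms

H = −Σ pᵢ log₂ pᵢ = 0.25·2 + 0.25·2 + 0.125·3 + 0.125·3 + 0.25·2 = 2.250 bits.
RT = 315 + 205 × 2.250 = 776.25 ms.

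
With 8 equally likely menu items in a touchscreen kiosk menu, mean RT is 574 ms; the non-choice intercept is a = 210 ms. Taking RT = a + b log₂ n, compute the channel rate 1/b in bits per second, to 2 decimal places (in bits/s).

8.24 bits/s

Choice component = 574 − 210 = 364 ms over log₂(8) = 3 bits.
b = 364 / 3 = 121.333 ms/bit, so 1/b = 8.242 bits/s.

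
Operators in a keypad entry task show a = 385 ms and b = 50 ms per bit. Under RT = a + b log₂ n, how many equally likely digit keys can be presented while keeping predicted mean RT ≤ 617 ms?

Set 385 + 50·log₂ n ≤ 617 → log₂ n ≤ (617 − 385)/50 = 4.6400.
So n ≤ 2^4.6400 = 24.933; the largest integer n is 24.

24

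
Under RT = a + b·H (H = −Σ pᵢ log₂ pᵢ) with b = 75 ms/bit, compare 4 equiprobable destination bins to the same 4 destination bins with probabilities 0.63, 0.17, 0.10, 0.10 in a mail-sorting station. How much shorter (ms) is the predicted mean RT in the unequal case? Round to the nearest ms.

Equiprobable entropy H₀ = log₂ 4 = 2.0000 bits.
Skewed entropy H = −Σ pᵢ log₂ pᵢ = 1.5189 bits.
ΔRT = b·(H₀ − H) = 75 × 0.4811 = 36.08 ms.

36 ms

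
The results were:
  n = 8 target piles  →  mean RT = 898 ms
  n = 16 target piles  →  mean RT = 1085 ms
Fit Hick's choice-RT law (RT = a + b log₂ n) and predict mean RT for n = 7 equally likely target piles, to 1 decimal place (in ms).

862.0 ms

Solve the two-equation system in a and b:
  b = (1085 − 898) / (log₂ 16 − log₂ 8) = 187 / (4 − 3) = 187.000 ms/bit
  a = 898 − 187.000 × 3 = 337.000 ms
Then RT(7) = 337.000 + 187.000 × log₂ 7 = 337.000 + 187.000 × 2.8074 ≈ 861.975 ms.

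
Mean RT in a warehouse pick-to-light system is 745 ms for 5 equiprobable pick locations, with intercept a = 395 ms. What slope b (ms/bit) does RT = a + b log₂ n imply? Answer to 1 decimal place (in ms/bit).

150.7 ms/bit

5 alternatives carry log₂ 5 = 2.3219 bits; the choice cost is 745 − 395 = 350 ms, so b = 350/2.3219 = 150.737 ms/bit.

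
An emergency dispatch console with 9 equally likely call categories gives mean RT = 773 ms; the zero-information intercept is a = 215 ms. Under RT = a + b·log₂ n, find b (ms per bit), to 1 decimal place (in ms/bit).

176.0 ms/bit

b = (773 − 215) / log₂(9) = 558 / 3.1699 = 176.029 ms/bit.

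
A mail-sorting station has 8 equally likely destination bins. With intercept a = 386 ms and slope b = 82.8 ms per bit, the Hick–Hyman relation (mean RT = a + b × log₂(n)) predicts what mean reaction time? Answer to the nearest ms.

634 ms

log₂(8) = 3 bits, so RT = 386 + 82.8 × 3 ≈ 634.400 ms.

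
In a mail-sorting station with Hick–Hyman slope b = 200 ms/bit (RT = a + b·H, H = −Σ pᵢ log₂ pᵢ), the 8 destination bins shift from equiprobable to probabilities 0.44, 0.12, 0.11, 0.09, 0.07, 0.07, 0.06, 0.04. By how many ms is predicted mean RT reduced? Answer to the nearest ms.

The RT saving is b·ΔH. Equiprobable H₀ = log₂(8) = 3.0000 bits; with the given probabilities H = 2.5176 bits.
b·(H₀ − H) = 200 × (3.0000 − 2.5176) = 96.49 ms.

96 ms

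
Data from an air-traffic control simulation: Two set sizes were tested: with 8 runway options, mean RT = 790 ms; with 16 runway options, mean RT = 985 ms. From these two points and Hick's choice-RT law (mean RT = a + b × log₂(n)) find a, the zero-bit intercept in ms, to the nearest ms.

b = (RT₂ − RT₁)/(log₂ n₂ − log₂ n₁) = (985 − 790)/(4 − 3) = 195 ms/bit.
Intercept: a = 790 − 195·log₂(8) = 205.000 ms.

205 ms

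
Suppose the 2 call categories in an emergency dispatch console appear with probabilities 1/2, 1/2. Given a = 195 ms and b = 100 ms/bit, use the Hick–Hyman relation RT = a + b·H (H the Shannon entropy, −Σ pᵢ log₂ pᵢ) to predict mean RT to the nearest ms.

H = −Σ pᵢ log₂ pᵢ = 0.5·1 + 0.5·1 = 1.000 bits.
RT = 195 + 100 × 1.000 = 295.00 ms.

295 ms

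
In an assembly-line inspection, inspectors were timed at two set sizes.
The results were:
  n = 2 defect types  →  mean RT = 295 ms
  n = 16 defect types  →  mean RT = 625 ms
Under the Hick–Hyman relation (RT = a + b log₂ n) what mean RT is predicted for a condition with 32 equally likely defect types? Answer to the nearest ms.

735 ms

With log₂ n on the abscissa the relation is linear; from the two conditions:
  b = (625 − 295) / (log₂ 16 − log₂ 2) = 330 / (4 − 1) = 110 ms/bit
  a = 295 − 110 × 1 = 185 ms
Then RT(32) = 185 + 110 × log₂ 32 = 185 + 110 × 5 ≈ 735.000 ms.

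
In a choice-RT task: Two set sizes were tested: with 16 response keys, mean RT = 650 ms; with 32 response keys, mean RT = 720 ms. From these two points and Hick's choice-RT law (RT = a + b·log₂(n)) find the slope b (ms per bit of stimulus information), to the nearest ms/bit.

b = (RT₂ − RT₁)/(log₂ n₂ − log₂ n₁) = (720 − 650)/(5 − 4) = 70 ms/bit.

70 ms/bit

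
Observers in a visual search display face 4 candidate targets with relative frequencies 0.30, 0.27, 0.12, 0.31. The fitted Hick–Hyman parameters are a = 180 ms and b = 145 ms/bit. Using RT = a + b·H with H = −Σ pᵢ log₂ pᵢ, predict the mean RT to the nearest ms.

459 ms

Entropy contributions −pᵢ log₂ pᵢ: 0.5211, 0.5100, 0.3671, 0.5238; sum H = 1.9220 bits.
RT = a + bH = 180 + 145·1.9220 = 458.69 ms.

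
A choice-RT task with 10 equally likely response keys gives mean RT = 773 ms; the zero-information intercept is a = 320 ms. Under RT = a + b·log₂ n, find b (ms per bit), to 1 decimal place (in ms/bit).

136.4 ms/bit

b = (773 − 320) / log₂(10) = 453 / 3.3219 = 136.367 ms/bit.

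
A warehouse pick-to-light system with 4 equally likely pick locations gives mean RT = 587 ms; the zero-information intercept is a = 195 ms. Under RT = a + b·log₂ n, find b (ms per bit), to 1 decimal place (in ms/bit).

4 alternatives carry log₂ 4 = 2 bits; the choice cost is 587 − 195 = 392 ms, so b = 392/2 = 196.000 ms/bit.

196.0 ms/bit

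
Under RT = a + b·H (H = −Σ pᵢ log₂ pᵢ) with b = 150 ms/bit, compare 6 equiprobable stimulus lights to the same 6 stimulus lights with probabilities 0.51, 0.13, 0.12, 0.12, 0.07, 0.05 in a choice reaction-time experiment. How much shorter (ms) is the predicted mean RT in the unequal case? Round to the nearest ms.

Equiprobable entropy H₀ = log₂ 6 = 2.5850 bits.
Skewed entropy H = −Σ pᵢ log₂ pᵢ = 2.0969 bits.
ΔRT = b·(H₀ − H) = 150 × 0.4881 = 73.22 ms.

73 ms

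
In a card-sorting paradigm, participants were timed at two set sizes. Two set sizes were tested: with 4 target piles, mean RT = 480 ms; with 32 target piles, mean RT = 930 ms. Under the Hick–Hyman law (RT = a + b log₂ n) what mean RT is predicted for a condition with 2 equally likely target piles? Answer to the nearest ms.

330 ms

With log₂ n on the abscissa the relation is linear; from the two conditions:
  b = (930 − 480) / (log₂ 32 − log₂ 4) = 450 / (5 − 2) = 150 ms/bit
  a = 480 − 150 × 2 = 180 ms
Then RT(2) = 180 + 150 × log₂ 2 = 180 + 150 × 1 ≈ 330.000 ms.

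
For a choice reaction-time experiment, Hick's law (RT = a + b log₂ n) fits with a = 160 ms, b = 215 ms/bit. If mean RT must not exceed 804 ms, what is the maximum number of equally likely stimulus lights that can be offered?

215·log₂ n ≤ 804 − 160 = 644, giving log₂ n ≤ 2.9953 and n ≤ 7.974. The largest whole number is 7.

7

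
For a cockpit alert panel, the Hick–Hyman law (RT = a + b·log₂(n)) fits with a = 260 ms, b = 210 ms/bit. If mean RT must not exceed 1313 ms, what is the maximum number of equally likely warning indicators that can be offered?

32

Set 260 + 210·log₂ n ≤ 1313 → log₂ n ≤ (1313 − 260)/210 = 5.0143.
So n ≤ 2^5.0143 = 32.318; the largest integer n is 32.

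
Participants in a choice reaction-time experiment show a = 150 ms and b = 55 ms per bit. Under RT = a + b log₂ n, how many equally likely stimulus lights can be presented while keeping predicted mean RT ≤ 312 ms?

7

55·log₂ n ≤ 312 − 150 = 162, giving log₂ n ≤ 2.9455 and n ≤ 7.703. The largest whole number is 7.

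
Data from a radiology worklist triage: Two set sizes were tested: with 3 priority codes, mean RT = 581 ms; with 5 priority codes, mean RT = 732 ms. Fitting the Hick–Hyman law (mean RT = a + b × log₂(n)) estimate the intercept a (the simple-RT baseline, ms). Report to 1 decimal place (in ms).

256.3 ms

The slope on a log₂ axis is (732 − 581) / (2.3219 − 1.5850) = 204.894 ms/bit.
a = RT₁ − b·log₂ n₁ = 581 − 204.894 × 1.5850 = 256.250 ms.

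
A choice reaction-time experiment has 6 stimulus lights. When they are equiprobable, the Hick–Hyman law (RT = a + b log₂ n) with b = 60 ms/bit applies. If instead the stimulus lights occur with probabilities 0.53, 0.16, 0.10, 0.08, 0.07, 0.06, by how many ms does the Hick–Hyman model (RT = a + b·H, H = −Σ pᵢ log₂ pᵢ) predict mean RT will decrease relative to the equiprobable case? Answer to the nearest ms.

Equiprobable entropy H₀ = log₂ 6 = 2.5850 bits.
Skewed entropy H = −Σ pᵢ log₂ pᵢ = 2.0443 bits.
ΔRT = b·(H₀ − H) = 60 × 0.5407 = 32.44 ms.

32 ms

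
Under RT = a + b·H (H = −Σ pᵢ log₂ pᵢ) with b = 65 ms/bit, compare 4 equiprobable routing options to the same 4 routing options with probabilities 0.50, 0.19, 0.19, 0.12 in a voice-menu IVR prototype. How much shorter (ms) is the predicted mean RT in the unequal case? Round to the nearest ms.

14 ms

Equiprobable entropy H₀ = log₂ 4 = 2.0000 bits.
Skewed entropy H = −Σ pᵢ log₂ pᵢ = 1.7775 bits.
ΔRT = b·(H₀ − H) = 65 × 0.2225 = 14.46 ms.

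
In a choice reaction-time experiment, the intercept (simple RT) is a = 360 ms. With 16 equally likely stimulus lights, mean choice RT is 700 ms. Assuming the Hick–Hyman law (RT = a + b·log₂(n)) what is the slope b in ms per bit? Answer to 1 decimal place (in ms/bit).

log₂(16) = 4 bits.
b = (RT − a)/log₂ n = (700 − 360) / 4 = 85.000 ms/bit.

85.0 ms/bit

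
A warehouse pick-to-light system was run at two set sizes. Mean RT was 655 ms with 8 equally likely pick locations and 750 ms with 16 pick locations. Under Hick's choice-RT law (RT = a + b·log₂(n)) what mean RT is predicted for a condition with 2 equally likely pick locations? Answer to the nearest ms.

465 ms

RT is linear in log₂ n, so two points fix the line:
  b = (750 − 655) / (log₂ 16 − log₂ 8) = 95 / (4 − 3) = 95 ms/bit
  a = 655 − 95 × 3 = 370 ms
Then RT(2) = 370 + 95 × log₂ 2 = 370 + 95 × 1 ≈ 465.000 ms.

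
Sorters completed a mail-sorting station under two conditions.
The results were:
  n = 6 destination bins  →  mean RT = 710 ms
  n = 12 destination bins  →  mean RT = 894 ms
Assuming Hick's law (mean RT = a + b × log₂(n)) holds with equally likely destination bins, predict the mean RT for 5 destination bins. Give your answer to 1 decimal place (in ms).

RT is linear in log₂ n, so two points fix the line:
  b = (894 − 710) / (log₂ 12 − log₂ 6) = 184 / (3.5850 − 2.5850) = 184.000 ms/bit
  a = 710 − 184.000 × 2.5850 = 234.367 ms
Then RT(5) = 234.367 + 184.000 × log₂ 5 = 234.367 + 184.000 × 2.3219 ≈ 661.602 ms.

661.6 ms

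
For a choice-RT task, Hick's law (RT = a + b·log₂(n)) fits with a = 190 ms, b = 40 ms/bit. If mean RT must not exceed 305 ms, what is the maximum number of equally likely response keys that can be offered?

7

40·log₂ n ≤ 305 − 190 = 115, giving log₂ n ≤ 2.8750 and n ≤ 7.336. The largest whole number is 7.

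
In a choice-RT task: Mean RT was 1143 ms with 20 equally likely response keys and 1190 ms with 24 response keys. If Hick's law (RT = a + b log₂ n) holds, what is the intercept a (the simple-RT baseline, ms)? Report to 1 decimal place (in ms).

370.7 ms

b = (RT₂ − RT₁)/(log₂ n₂ − log₂ n₁) = (1190 − 1143)/(4.5850 − 4.3219) = 178.684 ms/bit.
a = RT₁ − b·log₂ n₁ = 1143 − 178.684 × 4.3219 = 370.741 ms.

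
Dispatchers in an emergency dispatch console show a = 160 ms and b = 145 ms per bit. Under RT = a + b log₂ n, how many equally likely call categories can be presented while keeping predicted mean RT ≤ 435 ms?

3

145·log₂ n ≤ 435 − 160 = 275, giving log₂ n ≤ 1.8966 and n ≤ 3.723. The largest whole number is 3.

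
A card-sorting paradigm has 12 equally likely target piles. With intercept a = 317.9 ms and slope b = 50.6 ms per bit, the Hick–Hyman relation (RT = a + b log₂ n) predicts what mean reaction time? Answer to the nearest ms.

log₂(12) = 3.5850 bits, so RT = 317.9 + 50.6 × 3.5850 ≈ 499.299 ms.

499 ms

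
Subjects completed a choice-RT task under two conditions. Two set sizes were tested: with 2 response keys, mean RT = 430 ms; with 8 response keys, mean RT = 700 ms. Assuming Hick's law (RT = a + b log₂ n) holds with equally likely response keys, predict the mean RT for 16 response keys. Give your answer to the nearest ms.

RT is linear in log₂ n, so two points fix the line:
  b = (700 − 430) / (log₂ 8 − log₂ 2) = 270 / (3 − 1) = 135 ms/bit
  a = 430 − 135 × 1 = 295 ms
Then RT(16) = 295 + 135 × log₂ 16 = 295 + 135 × 4 ≈ 835.000 ms.

835 ms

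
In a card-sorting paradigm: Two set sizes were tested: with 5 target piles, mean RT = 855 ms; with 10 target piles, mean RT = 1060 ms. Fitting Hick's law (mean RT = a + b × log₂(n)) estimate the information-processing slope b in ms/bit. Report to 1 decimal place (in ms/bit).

205.0 ms/bit

Slope: b = (1060 − 855) / (log₂ 10 − log₂ 5) = 205/1.0000 = 205.000 ms/bit.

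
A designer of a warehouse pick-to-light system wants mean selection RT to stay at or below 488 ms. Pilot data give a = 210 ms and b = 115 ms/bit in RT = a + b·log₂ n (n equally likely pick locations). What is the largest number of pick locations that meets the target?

Information budget: (488 − 210)/115 = 2.4174 bits, so n ≤ 2^2.4174 = 5.342 → at most 5.

5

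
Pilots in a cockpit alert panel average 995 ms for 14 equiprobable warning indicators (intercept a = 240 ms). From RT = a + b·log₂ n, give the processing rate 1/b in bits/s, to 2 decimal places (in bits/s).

5.04 bits/s

Choice component = 995 − 240 = 755 ms over log₂(14) = 3.8074 bits.
b = 755 / 3.8074 = 198.300 ms/bit, so 1/b = 5.043 bits/s.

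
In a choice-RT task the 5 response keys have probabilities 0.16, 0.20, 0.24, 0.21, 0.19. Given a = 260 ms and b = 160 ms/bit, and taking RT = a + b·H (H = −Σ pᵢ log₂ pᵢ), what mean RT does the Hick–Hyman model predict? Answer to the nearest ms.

H = 0.16·log₂(1/0.16) + 0.20·log₂(1/0.20) + 0.24·log₂(1/0.24) + 0.21·log₂(1/0.21) + 0.19·log₂(1/0.19) = 2.3096 bits.
RT = 260 + 160 × 2.3096 = 629.53 ms.

630 ms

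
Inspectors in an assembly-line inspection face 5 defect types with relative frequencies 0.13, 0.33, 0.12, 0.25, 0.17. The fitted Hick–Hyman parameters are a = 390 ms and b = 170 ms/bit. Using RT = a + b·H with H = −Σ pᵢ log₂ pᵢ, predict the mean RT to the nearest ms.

Entropy contributions −pᵢ log₂ pᵢ: 0.3826, 0.5278, 0.3671, 0.5000, 0.4346; sum H = 2.2121 bits.
RT = a + bH = 390 + 170·2.2121 = 766.06 ms.

766 ms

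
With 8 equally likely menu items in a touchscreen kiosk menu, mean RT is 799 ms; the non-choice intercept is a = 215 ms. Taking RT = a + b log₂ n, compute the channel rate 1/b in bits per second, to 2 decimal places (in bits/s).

5.14 bits/s

Choice component = 799 − 215 = 584 ms over log₂(8) = 3 bits.
b = 584 / 3 = 194.667 ms/bit, so 1/b = 5.137 bits/s.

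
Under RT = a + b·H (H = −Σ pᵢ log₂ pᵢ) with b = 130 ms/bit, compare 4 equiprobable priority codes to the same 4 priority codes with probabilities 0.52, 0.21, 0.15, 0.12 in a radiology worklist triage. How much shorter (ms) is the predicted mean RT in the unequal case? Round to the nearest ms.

Equiprobable entropy H₀ = log₂ 4 = 2.0000 bits.
Skewed entropy H = −Σ pᵢ log₂ pᵢ = 1.7410 bits.
ΔRT = b·(H₀ − H) = 130 × 0.2590 = 33.67 ms.

34 ms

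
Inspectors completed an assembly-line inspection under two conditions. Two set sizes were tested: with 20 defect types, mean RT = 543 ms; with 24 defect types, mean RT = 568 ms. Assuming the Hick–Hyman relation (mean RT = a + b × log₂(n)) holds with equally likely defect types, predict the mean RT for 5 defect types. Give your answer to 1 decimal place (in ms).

RT is linear in log₂ n, so two points fix the line:
  b = (568 − 543) / (log₂ 24 − log₂ 20) = 25 / (4.5850 − 4.3219) = 95.045 ms/bit
  a = 543 − 95.045 × 4.3219 = 132.224 ms
Then RT(5) = 132.224 + 95.045 × log₂ 5 = 132.224 + 95.045 × 2.3219 ≈ 352.911 ms.

352.9 ms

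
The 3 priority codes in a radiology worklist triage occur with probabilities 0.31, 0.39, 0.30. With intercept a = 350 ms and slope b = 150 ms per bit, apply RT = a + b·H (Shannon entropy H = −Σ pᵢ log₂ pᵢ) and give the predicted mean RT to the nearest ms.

H = 0.31·log₂(1/0.31) + 0.39·log₂(1/0.39) + 0.30·log₂(1/0.30) = 1.5747 bits.
RT = 350 + 150 × 1.5747 = 586.20 ms.

586 ms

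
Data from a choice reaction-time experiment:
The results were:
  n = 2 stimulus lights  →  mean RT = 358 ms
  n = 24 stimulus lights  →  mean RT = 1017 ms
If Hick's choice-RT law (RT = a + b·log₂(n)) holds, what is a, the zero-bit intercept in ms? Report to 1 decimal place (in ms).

174.2 ms

The slope on a log₂ axis is (1017 − 358) / (4.5850 − 1) = 183.823 ms/bit.
a = RT₁ − b·log₂ n₁ = 358 − 183.823 × 1 = 174.177 ms.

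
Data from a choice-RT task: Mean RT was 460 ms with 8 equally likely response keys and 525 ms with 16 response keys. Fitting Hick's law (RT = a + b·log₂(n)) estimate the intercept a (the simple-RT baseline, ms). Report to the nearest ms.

265 ms

The slope on a log₂ axis is (525 − 460) / (4 − 3) = 65 ms/bit.
a = RT₁ − b·log₂ n₁ = 460 − 65 × 3 = 265.000 ms.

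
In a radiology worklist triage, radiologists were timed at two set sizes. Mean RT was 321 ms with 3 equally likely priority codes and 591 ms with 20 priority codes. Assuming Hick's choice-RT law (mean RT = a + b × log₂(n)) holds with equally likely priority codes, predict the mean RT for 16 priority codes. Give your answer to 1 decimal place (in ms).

RT is linear in log₂ n, so two points fix the line:
  b = (591 − 321) / (log₂ 20 − log₂ 3) = 270 / (4.3219 − 1.5850) = 98.649 ms/bit
  a = 321 − 98.649 × 1.5850 = 164.644 ms
Then RT(16) = 164.644 + 98.649 × log₂ 16 = 164.644 + 98.649 × 4 ≈ 559.242 ms.

559.2 ms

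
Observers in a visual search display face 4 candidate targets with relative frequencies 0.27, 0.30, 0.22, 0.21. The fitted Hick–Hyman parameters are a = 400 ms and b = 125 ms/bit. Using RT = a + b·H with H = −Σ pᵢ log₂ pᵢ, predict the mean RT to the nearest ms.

648 ms

Entropy contributions −pᵢ log₂ pᵢ: 0.5100, 0.5211, 0.4806, 0.4728; sum H = 1.9845 bits.
RT = a + bH = 400 + 125·1.9845 = 648.06 ms.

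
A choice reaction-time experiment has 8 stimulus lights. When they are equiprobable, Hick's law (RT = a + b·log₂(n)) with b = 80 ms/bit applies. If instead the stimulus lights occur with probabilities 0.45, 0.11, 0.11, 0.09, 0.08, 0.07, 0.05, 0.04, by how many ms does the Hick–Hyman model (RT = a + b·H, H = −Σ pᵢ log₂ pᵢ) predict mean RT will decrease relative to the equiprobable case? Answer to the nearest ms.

41 ms

The RT saving is b·ΔH. Equiprobable H₀ = log₂(8) = 3.0000 bits; with the given probabilities H = 2.4935 bits.
b·(H₀ − H) = 80 × (3.0000 − 2.4935) = 40.52 ms.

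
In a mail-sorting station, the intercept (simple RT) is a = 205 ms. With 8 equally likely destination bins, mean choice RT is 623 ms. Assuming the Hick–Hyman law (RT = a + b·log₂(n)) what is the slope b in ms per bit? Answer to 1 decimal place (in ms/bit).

8 alternatives carry log₂ 8 = 3 bits; the choice cost is 623 − 205 = 418 ms, so b = 418/3 = 139.333 ms/bit.

139.3 ms/bit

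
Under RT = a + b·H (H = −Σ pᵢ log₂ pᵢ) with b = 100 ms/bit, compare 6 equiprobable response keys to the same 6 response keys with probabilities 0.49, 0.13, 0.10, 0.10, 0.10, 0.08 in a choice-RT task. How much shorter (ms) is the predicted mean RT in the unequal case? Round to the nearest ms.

41 ms

The RT saving is b·ΔH. Equiprobable H₀ = log₂(6) = 2.5850 bits; with the given probabilities H = 2.1750 bits.
b·(H₀ − H) = 100 × (2.5850 − 2.1750) = 40.99 ms.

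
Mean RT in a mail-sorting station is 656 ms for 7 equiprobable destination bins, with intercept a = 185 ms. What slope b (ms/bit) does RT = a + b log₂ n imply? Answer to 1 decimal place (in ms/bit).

7 alternatives carry log₂ 7 = 2.8074 bits; the choice cost is 656 − 185 = 471 ms, so b = 471/2.8074 = 167.774 ms/bit.

167.8 ms/bit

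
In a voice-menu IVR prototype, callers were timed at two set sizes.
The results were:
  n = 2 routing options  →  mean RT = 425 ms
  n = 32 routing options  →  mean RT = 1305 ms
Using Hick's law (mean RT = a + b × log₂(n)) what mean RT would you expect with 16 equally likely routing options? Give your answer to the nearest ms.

1085 ms

With log₂ n on the abscissa the relation is linear; from the two conditions:
  b = (1305 − 425) / (log₂ 32 − log₂ 2) = 880 / (5 − 1) = 220 ms/bit
  a = 425 − 220 × 1 = 205 ms
Then RT(16) = 205 + 220 × log₂ 16 = 205 + 220 × 4 ≈ 1085.000 ms.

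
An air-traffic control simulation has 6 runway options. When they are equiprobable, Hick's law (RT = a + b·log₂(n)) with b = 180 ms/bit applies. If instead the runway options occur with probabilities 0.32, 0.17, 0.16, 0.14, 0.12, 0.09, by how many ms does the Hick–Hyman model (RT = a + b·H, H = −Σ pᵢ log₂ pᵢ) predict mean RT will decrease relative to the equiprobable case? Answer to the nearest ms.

The RT saving is b·ΔH. Equiprobable H₀ = log₂(6) = 2.5850 bits; with the given probabilities H = 2.4605 bits.
b·(H₀ − H) = 180 × (2.5850 − 2.4605) = 22.41 ms.

22 ms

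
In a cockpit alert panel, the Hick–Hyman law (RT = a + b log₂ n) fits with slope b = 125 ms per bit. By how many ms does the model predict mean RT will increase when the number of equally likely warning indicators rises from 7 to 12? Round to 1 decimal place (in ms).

Only the slope matters, since a is common to both: ΔRT = b·log₂(n₂/n₁).
log₂(12) − log₂(7) = 3.5850 − 2.8074 = 0.7776.
ΔRT = 125 × 0.7776 = 97.201 ms.

97.2 ms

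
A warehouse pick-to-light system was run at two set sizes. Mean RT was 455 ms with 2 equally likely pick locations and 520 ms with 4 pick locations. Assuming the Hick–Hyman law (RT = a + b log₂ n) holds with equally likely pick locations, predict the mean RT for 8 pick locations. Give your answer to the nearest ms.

585 ms

With log₂ n on the abscissa the relation is linear; from the two conditions:
  b = (520 − 455) / (log₂ 4 − log₂ 2) = 65 / (2 − 1) = 65 ms/bit
  a = 455 − 65 × 1 = 390 ms
Then RT(8) = 390 + 65 × log₂ 8 = 390 + 65 × 3 ≈ 585.000 ms.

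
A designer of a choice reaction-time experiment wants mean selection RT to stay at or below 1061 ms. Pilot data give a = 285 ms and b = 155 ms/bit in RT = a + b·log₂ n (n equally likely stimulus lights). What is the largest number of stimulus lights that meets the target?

155·log₂ n ≤ 1061 − 285 = 776, giving log₂ n ≤ 5.0065 and n ≤ 32.143. The largest whole number is 32.

32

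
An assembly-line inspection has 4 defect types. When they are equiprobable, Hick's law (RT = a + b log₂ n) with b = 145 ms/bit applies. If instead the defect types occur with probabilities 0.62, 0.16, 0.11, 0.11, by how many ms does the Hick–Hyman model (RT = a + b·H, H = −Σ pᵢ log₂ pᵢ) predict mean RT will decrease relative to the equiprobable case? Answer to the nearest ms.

Equiprobable entropy H₀ = log₂ 4 = 2.0000 bits.
Skewed entropy H = −Σ pᵢ log₂ pᵢ = 1.5512 bits.
ΔRT = b·(H₀ − H) = 145 × 0.4488 = 65.08 ms.

65 ms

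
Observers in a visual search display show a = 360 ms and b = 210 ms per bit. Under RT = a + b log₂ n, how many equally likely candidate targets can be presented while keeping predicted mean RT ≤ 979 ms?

210·log₂ n ≤ 979 − 360 = 619, giving log₂ n ≤ 2.9476 and n ≤ 7.715. The largest whole number is 7.

7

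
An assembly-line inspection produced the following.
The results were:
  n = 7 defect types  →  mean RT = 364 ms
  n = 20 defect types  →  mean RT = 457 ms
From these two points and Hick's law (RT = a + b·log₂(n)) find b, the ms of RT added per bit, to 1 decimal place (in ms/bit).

Slope: b = (457 − 364) / (log₂ 20 − log₂ 7) = 93/1.5146 = 61.403 ms/bit.

61.4 ms/bit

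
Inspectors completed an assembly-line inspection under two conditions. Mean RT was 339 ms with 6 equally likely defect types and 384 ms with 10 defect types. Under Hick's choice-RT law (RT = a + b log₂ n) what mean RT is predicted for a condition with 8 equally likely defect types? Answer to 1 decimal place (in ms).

RT is linear in log₂ n, so two points fix the line:
  b = (384 − 339) / (log₂ 10 − log₂ 6) = 45 / (3.3219 − 2.5850) = 61.061 ms/bit
  a = 339 − 61.061 × 2.5850 = 181.159 ms
Then RT(8) = 181.159 + 61.061 × log₂ 8 = 181.159 + 61.061 × 3 ≈ 364.343 ms.

364.3 ms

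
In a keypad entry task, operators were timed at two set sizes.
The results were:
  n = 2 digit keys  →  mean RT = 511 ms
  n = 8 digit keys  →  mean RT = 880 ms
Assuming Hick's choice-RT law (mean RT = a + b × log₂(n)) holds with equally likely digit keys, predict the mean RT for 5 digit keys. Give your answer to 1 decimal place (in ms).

Solve the two-equation system in a and b:
  b = (880 − 511) / (log₂ 8 − log₂ 2) = 369 / (3 − 1) = 184.500 ms/bit
  a = 511 − 184.500 × 1 = 326.500 ms
Then RT(5) = 326.500 + 184.500 × log₂ 5 = 326.500 + 184.500 × 2.3219 ≈ 754.896 ms.

754.9 ms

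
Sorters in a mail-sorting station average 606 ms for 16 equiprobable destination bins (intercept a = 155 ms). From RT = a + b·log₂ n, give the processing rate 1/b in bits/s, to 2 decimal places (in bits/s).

8.87 bits/s

Choice component = 606 − 155 = 451 ms over log₂(16) = 4 bits.
b = 451 / 4 = 112.750 ms/bit, so 1/b = 8.869 bits/s.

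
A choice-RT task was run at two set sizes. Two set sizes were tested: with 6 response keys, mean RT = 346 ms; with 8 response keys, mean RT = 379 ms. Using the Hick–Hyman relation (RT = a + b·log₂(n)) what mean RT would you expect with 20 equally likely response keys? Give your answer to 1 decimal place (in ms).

RT is linear in log₂ n, so two points fix the line:
  b = (379 − 346) / (log₂ 8 − log₂ 6) = 33 / (3 − 2.5850) = 79.511 ms/bit
  a = 346 − 79.511 × 2.5850 = 140.467 ms
Then RT(20) = 140.467 + 79.511 × log₂ 20 = 140.467 + 79.511 × 4.3219 ≈ 484.108 ms.

484.1 ms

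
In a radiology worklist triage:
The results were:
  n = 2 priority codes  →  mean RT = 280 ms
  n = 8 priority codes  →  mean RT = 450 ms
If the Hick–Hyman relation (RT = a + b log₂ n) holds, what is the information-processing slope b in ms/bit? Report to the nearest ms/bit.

85 ms/bit

The slope on a log₂ axis is (450 − 280) / (3 − 1) = 85 ms/bit.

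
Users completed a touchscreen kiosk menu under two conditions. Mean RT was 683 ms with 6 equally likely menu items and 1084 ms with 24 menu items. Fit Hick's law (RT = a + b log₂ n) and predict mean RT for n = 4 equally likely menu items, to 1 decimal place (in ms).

565.7 ms

Fit slope and intercept:
  b = (1084 − 683) / (log₂ 24 − log₂ 6) = 401 / (4.5850 − 2.5850) = 200.500 ms/bit
  a = 683 − 200.500 × 2.5850 = 164.715 ms
Then RT(4) = 164.715 + 200.500 × log₂ 4 = 164.715 + 200.500 × 2 ≈ 565.715 ms.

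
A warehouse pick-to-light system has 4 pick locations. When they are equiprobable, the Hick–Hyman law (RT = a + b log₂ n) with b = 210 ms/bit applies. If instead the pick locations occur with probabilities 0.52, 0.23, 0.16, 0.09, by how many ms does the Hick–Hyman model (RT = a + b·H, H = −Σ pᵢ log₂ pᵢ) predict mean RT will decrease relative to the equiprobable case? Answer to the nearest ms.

Equiprobable entropy H₀ = log₂ 4 = 2.0000 bits.
Skewed entropy H = −Σ pᵢ log₂ pᵢ = 1.7139 bits.
ΔRT = b·(H₀ − H) = 210 × 0.2861 = 60.08 ms.

60 ms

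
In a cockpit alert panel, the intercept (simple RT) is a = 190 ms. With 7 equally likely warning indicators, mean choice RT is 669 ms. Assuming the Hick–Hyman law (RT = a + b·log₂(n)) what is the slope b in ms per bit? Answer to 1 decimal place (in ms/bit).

170.6 ms/bit

log₂(7) = 2.8074 bits.
b = (RT − a)/log₂ n = (669 − 190) / 2.8074 = 170.623 ms/bit.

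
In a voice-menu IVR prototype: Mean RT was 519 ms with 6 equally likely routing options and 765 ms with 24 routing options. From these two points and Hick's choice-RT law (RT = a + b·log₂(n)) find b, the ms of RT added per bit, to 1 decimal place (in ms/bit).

123.0 ms/bit

Slope: b = (765 − 519) / (log₂ 24 − log₂ 6) = 246/2.0000 = 123.000 ms/bit.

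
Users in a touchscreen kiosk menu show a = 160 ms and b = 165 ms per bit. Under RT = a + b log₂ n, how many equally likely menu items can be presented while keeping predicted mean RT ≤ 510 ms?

4

165·log₂ n ≤ 510 − 160 = 350, giving log₂ n ≤ 2.1212 and n ≤ 4.351. The largest whole number is 4.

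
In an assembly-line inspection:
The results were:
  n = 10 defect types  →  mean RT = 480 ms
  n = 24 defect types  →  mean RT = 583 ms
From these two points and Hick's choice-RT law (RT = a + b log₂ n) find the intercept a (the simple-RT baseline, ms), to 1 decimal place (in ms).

Slope: b = (583 − 480) / (log₂ 24 − log₂ 10) = 103/1.2630 = 81.550 ms/bit.
a = RT₁ − b·log₂ n₁ = 480 − 81.550 × 3.3219 = 209.098 ms.

209.1 ms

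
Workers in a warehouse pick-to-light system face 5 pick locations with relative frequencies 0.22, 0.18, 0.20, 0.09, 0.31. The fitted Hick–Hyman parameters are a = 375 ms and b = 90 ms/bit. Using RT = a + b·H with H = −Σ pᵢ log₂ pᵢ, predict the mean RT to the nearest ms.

575 ms

H = 0.22·log₂(1/0.22) + 0.18·log₂(1/0.18) + 0.20·log₂(1/0.20) + 0.09·log₂(1/0.09) + 0.31·log₂(1/0.31) = 2.2267 bits.
RT = 375 + 90 × 2.2267 = 575.40 ms.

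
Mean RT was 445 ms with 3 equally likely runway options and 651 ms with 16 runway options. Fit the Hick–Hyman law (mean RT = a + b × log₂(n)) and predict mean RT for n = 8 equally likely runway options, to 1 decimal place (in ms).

RT is linear in log₂ n, so two points fix the line:
  b = (651 − 445) / (log₂ 16 − log₂ 3) = 206 / (4 − 1.5850) = 85.299 ms/bit
  a = 445 − 85.299 × 1.5850 = 309.804 ms
Then RT(8) = 309.804 + 85.299 × log₂ 8 = 309.804 + 85.299 × 3 ≈ 565.701 ms.

565.7 ms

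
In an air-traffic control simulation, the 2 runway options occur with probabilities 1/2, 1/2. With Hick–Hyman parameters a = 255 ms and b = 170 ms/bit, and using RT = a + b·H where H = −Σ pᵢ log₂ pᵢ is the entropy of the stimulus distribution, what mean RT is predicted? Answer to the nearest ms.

425 ms

H = −Σ pᵢ log₂ pᵢ = 0.5·1 + 0.5·1 = 1.000 bits.
RT = 255 + 170 × 1.000 = 425.00 ms.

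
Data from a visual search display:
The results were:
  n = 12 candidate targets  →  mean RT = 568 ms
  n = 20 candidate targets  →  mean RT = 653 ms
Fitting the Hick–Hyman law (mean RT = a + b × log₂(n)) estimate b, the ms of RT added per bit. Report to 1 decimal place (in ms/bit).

115.3 ms/bit

b = (RT₂ − RT₁)/(log₂ n₂ − log₂ n₁) = (653 − 568)/(4.3219 − 3.5850) = 115.338 ms/bit.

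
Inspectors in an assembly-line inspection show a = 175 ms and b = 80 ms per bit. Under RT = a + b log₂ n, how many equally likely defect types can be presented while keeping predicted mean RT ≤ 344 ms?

Information budget: (344 − 175)/80 = 2.1125 bits, so n ≤ 2^2.1125 = 4.324 → at most 4.

4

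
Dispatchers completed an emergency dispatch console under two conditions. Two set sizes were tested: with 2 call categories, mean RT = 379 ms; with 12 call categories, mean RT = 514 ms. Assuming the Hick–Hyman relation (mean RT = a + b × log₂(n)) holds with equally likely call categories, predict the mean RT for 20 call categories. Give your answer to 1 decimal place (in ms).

552.5 ms

RT is linear in log₂ n, so two points fix the line:
  b = (514 − 379) / (log₂ 12 − log₂ 2) = 135 / (3.5850 − 1) = 52.225 ms/bit
  a = 379 − 52.225 × 1 = 326.775 ms
Then RT(20) = 326.775 + 52.225 × log₂ 20 = 326.775 + 52.225 × 4.3219 ≈ 552.488 ms.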